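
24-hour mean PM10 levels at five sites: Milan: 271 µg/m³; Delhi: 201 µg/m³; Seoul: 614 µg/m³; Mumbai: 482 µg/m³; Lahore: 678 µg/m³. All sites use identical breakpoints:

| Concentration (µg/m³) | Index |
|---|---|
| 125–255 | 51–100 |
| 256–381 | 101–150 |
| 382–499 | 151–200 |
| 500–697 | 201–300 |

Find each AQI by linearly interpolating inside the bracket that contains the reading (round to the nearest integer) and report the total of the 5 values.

Milan: row 256–381 (AQI 101–150). (150−101)·(271−256)/(381−256) + 101 = 49·15/125 + 101 ≈ 106.88 → 107.
Delhi 201: bracket 125–255 → index 51–100; slope 49/130, offset 76.
AQI = 51 + 49/130·76 ≈ 79.65 ⇒ 80.
Seoul: 614 ∈ [500, 697] ↔ index [201, 300].
201 + (614−500)·(300−201)/(697−500) = 201 + 114·99/197 ≈ 258.29, so AQI = 258.
Mumbai: row 382–499 (AQI 151–200). (200−151)·(482−382)/(499−382) + 151 = 49·100/117 + 151 ≈ 192.88 → 193.
Lahore 678: bracket 500–697 → index 201–300; slope 99/197, offset 178.
AQI = 201 + 99/197·178 ≈ 290.45 ⇒ 290.
AQIs: Milan=107, Delhi=80, Seoul=258, Mumbai=193, Lahore=290. Sum = 107 + 80 + 258 + 193 + 290 = 928.

928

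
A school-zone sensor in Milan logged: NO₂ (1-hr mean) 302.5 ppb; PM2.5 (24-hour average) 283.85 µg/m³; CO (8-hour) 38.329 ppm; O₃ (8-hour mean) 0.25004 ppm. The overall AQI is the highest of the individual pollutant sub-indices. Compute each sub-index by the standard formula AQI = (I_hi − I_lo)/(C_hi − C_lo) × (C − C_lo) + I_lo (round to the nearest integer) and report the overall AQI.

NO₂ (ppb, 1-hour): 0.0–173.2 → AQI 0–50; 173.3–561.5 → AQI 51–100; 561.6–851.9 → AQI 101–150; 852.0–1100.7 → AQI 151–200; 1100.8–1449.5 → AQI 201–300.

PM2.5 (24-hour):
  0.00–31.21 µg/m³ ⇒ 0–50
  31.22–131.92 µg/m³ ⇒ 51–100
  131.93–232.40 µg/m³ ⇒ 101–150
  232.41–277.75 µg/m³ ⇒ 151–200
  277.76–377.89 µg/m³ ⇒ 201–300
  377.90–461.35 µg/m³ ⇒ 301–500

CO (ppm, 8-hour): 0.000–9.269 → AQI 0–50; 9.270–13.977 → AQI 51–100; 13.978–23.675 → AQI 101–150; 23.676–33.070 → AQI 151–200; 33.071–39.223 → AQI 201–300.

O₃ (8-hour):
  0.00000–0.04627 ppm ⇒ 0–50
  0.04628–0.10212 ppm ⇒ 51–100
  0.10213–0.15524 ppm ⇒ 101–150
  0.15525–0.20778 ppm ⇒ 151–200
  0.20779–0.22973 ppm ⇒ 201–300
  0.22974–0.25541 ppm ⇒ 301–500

458

NO₂: 302.5 lies in 173.3–561.5, so I_lo=51, I_hi=100, C_lo=173.3, C_hi=561.5.
(100−51)/(561.5−173.3) × (302.5−173.3) + 51 = 49/388.2 × 129.2 + 51 ≈ 67.31 → 67.
PM2.5: 283.85 lies in 277.76–377.89, so I_lo=201, I_hi=300, C_lo=277.76, C_hi=377.89.
(300−201)/(377.89−277.76) × (283.85−277.76) + 201 = 99/100.13 × 6.09 + 201 ≈ 207.02 → 207.
CO: 38.329 lies in 33.071–39.223, so I_lo=201, I_hi=300, C_lo=33.071, C_hi=39.223.
(300−201)/(39.223−33.071) × (38.329−33.071) + 201 = 99/6.152 × 5.258 + 201 ≈ 285.61 → 286.
O₃: 0.25004 lies in 0.22974–0.25541, so I_lo=301, I_hi=500, C_lo=0.22974, C_hi=0.25541.
(500−301)/(0.25541−0.22974) × (0.25004−0.22974) + 301 = 199/0.02567 × 0.02030 + 301 ≈ 458.37 → 458.
Sub-indices: NO₂→67, PM2.5→207, CO→286, O₃→458. Overall AQI = max = 458; dominant pollutant is O₃.
AQI 458: Hazardous.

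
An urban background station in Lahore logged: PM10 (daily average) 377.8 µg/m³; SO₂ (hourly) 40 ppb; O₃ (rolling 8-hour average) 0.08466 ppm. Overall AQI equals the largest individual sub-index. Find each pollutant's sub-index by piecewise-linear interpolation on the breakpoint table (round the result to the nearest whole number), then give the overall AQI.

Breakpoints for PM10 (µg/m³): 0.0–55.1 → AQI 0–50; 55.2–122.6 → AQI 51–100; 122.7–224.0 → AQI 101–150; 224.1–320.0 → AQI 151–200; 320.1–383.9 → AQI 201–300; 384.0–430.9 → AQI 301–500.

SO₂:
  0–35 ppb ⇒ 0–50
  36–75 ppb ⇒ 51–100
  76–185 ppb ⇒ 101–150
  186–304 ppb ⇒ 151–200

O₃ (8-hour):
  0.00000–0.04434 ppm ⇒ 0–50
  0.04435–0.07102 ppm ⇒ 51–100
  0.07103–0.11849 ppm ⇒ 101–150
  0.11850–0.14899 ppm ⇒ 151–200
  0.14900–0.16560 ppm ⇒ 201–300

291

PM10: row 320.1–383.9 (AQI 201–300). (300−201)·(377.8−320.1)/(383.9−320.1) + 201 = 99·57.7/63.8 + 201 ≈ 290.53 → 291.
SO₂: row 36–75 (AQI 51–100). (100−51)·(40−36)/(75−36) + 51 = 49·4/39 + 51 ≈ 56.03 → 56.
O₃: 0.08466 lies in 0.07103–0.11849, so I_lo=101, I_hi=150, C_lo=0.07103, C_hi=0.11849.
(150−101)/(0.11849−0.07103) × (0.08466−0.07103) + 101 = 49/0.04746 × 0.01363 + 101 ≈ 115.07 → 115.
Sub-indices: PM10→291, SO₂→56, O₃→115. Overall AQI = max = 291; dominant pollutant is PM10.
AQI 291: Very Unhealthy.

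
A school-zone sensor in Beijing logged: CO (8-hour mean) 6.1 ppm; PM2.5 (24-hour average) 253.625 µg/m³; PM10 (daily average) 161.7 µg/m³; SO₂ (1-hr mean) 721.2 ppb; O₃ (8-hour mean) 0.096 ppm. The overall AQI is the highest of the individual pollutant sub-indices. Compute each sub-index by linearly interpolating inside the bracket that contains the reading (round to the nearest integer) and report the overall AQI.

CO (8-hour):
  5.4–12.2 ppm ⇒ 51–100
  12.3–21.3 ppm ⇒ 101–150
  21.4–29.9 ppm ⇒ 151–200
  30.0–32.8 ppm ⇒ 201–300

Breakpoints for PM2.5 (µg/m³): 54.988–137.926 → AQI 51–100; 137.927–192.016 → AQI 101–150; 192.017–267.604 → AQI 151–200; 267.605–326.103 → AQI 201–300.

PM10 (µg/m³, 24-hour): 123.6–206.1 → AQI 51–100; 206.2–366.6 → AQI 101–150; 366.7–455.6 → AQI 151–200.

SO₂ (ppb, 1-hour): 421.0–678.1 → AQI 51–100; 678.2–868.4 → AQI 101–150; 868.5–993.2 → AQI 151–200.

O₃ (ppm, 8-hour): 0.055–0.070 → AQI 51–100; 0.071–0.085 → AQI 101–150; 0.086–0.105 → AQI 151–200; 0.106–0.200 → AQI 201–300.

CO: 6.1 ∈ [5.4, 12.2] ↔ index [51, 100].
51 + (6.1−5.4)·(100−51)/(12.2−5.4) = 51 + 0.7·49/6.8 ≈ 56.04, so AQI = 56.
PM2.5: row 192.017–267.604 (AQI 151–200). (200−151)·(253.625−192.017)/(267.604−192.017) + 151 = 49·61.608/75.587 + 151 ≈ 190.94 → 191.
PM10: 161.7 lies in 123.6–206.1, so I_lo=51, I_hi=100, C_lo=123.6, C_hi=206.1.
(100−51)/(206.1−123.6) × (161.7−123.6) + 51 = 49/82.5 × 38.1 + 51 ≈ 73.63 → 74.
SO₂ 721.2: bracket 678.2–868.4 → index 101–150; slope 49/190.2, offset 43.0.
AQI = 101 + 49/190.2·43.0 ≈ 112.08 ⇒ 112.
O₃ 0.096: bracket 0.086–0.105 → index 151–200; slope 49/0.019, offset 0.010.
AQI = 151 + 49/0.019·0.010 ≈ 176.79 ⇒ 177.
Sub-indices: CO→56, PM2.5→191, PM10→74, SO₂→112, O₃→177. Overall AQI = max = 191; dominant pollutant is PM2.5.
AQI 191: Unhealthy.

191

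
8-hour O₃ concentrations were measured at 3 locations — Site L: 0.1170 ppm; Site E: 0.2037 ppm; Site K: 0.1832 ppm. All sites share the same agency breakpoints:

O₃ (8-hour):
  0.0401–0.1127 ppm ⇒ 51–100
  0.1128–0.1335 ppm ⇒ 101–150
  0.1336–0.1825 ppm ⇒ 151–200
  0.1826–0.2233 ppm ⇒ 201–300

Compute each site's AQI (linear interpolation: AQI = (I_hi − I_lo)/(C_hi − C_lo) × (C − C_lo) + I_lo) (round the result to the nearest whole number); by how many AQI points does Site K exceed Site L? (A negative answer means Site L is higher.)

91

Site L 0.1170: bracket 0.1128–0.1335 → index 101–150; slope 49/0.0207, offset 0.0042.
AQI = 101 + 49/0.0207·0.0042 ≈ 110.94 ⇒ 111.
Site E: row 0.1826–0.2233 (AQI 201–300). (300−201)·(0.2037−0.1826)/(0.2233−0.1826) + 201 = 99·0.0211/0.0407 + 201 ≈ 252.32 → 252.
Site K: 0.1832 ∈ [0.1826, 0.2233] ↔ index [201, 300].
201 + (0.1832−0.1826)·(300−201)/(0.2233−0.1826) = 201 + 0.0006·99/0.0407 ≈ 202.46, so AQI = 202.
AQIs: Site L=111, Site E=252, Site K=202. Site K (202) − Site L (111) = 91.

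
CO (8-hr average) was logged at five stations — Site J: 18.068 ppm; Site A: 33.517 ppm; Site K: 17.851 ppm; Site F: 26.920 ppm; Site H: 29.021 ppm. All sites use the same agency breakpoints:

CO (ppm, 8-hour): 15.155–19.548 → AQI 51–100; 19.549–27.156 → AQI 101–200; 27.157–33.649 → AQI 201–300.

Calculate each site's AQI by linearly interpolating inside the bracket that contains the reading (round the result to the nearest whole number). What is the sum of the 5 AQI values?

888

Site J: 18.068 lies in 15.155–19.548, so I_lo=51, I_hi=100, C_lo=15.155, C_hi=19.548.
(100−51)/(19.548−15.155) × (18.068−15.155) + 51 = 49/4.393 × 2.913 + 51 ≈ 83.49 → 83.
Site A 33.517: bracket 27.157–33.649 → index 201–300; slope 99/6.492, offset 6.360.
AQI = 201 + 99/6.492·6.360 ≈ 297.99 ⇒ 298.
Site K: 17.851 ∈ [15.155, 19.548] ↔ index [51, 100].
51 + (17.851−15.155)·(100−51)/(19.548−15.155) = 51 + 2.696·49/4.393 ≈ 81.07, so AQI = 81.
Site F: 26.920 ∈ [19.549, 27.156] ↔ index [101, 200].
101 + (26.920−19.549)·(200−101)/(27.156−19.549) = 101 + 7.371·99/7.607 ≈ 196.93, so AQI = 197.
Site H: row 27.157–33.649 (AQI 201–300). (300−201)·(29.021−27.157)/(33.649−27.157) + 201 = 99·1.864/6.492 + 201 ≈ 229.43 → 229.
AQIs: Site J=83, Site A=298, Site K=81, Site F=197, Site H=229. Sum = 83 + 298 + 81 + 197 + 229 = 888.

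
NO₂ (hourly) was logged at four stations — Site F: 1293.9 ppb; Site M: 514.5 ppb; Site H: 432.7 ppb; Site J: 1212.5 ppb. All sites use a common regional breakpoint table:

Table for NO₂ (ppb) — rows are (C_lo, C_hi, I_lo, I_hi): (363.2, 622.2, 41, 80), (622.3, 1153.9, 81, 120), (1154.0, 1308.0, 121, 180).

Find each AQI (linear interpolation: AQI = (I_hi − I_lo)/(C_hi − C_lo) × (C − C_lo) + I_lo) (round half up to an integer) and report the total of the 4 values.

433

Site F: row 1154.0–1308.0 (AQI 121–180). (180−121)·(1293.9−1154.0)/(1308.0−1154.0) + 121 = 59·139.9/154.0 + 121 ≈ 174.60 → 175.
Site M: row 363.2–622.2 (AQI 41–80). (80−41)·(514.5−363.2)/(622.2−363.2) + 41 = 39·151.3/259.0 + 41 ≈ 63.78 → 64.
Site H: row 363.2–622.2 (AQI 41–80). (80−41)·(432.7−363.2)/(622.2−363.2) + 41 = 39·69.5/259.0 + 41 ≈ 51.47 → 51.
Site J: row 1154.0–1308.0 (AQI 121–180). (180−121)·(1212.5−1154.0)/(1308.0−1154.0) + 121 = 59·58.5/154.0 + 121 ≈ 143.41 → 143.
AQIs: Site F=175, Site M=64, Site H=51, Site J=143. Sum = 175 + 64 + 51 + 143 = 433.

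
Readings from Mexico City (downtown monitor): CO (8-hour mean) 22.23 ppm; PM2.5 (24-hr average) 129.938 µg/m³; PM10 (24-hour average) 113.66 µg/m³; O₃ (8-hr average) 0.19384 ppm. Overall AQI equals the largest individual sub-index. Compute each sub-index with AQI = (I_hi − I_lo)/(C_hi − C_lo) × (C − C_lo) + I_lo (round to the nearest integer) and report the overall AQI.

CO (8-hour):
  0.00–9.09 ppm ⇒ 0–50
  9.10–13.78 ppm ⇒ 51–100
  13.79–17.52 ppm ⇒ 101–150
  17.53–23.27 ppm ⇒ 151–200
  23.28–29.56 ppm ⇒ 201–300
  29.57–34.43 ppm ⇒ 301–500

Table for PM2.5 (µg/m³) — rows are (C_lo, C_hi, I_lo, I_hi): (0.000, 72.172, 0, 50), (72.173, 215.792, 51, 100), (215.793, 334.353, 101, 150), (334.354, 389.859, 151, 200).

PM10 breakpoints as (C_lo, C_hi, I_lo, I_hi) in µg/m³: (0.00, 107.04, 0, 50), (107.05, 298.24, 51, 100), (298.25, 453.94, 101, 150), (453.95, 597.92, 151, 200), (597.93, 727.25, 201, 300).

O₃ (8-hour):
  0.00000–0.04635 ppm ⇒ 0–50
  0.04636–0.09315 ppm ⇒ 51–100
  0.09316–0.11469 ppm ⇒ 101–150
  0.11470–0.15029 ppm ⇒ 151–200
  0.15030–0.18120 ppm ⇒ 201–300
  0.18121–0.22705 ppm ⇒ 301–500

356

CO: 22.23 lies in 17.53–23.27, so I_lo=151, I_hi=200, C_lo=17.53, C_hi=23.27.
(200−151)/(23.27−17.53) × (22.23−17.53) + 151 = 49/5.74 × 4.70 + 151 ≈ 191.12 → 191.
PM2.5: 129.938 lies in 72.173–215.792, so I_lo=51, I_hi=100, C_lo=72.173, C_hi=215.792.
(100−51)/(215.792−72.173) × (129.938−72.173) + 51 = 49/143.619 × 57.765 + 51 ≈ 70.71 → 71.
PM10: 113.66 lies in 107.05–298.24, so I_lo=51, I_hi=100, C_lo=107.05, C_hi=298.24.
(100−51)/(298.24−107.05) × (113.66−107.05) + 51 = 49/191.19 × 6.61 + 51 ≈ 52.69 → 53.
O₃: 0.19384 lies in 0.18121–0.22705, so I_lo=301, I_hi=500, C_lo=0.18121, C_hi=0.22705.
(500−301)/(0.22705−0.18121) × (0.19384−0.18121) + 301 = 199/0.04584 × 0.01263 + 301 ≈ 355.83 → 356.
Sub-indices: CO→191, PM2.5→71, PM10→53, O₃→356. Overall AQI = max = 356; dominant pollutant is O₃.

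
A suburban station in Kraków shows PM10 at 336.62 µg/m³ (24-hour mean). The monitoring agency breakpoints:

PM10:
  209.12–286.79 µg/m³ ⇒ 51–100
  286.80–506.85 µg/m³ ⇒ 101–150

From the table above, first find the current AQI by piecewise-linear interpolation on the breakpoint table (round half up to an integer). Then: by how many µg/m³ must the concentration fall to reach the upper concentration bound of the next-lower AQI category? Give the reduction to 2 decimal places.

49.83

PM10: 336.62 ∈ [286.80, 506.85] ↔ index [101, 150].
101 + (336.62−286.80)·(150−101)/(506.85−286.80) = 101 + 49.82·49/220.05 ≈ 112.09, so AQI = 112.
Current AQI 112 is in the Unhealthy for Sensitive Groups range (101–150). The next-lower category tops out at AQI 100, whose upper concentration bound is 286.79 µg/m³.
Reduction needed = 336.62 − 286.79 = 49.83 µg/m³.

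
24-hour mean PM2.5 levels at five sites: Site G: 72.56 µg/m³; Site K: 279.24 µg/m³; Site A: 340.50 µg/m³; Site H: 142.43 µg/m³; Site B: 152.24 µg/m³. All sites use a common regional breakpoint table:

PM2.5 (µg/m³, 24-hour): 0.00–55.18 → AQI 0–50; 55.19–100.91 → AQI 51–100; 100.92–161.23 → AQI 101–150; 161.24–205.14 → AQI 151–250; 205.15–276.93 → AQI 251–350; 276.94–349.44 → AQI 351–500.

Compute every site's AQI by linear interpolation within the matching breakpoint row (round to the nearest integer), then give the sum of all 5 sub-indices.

1186

Site G: 72.56 ∈ [55.19, 100.91] ↔ index [51, 100].
51 + (72.56−55.19)·(100−51)/(100.91−55.19) = 51 + 17.37·49/45.72 ≈ 69.62, so AQI = 70.
Site K: 279.24 lies in 276.94–349.44, so I_lo=351, I_hi=500, C_lo=276.94, C_hi=349.44.
(500−351)/(349.44−276.94) × (279.24−276.94) + 351 = 149/72.50 × 2.30 + 351 ≈ 355.73 → 356.
Site A: row 276.94–349.44 (AQI 351–500). (500−351)·(340.50−276.94)/(349.44−276.94) + 351 = 149·63.56/72.50 + 351 ≈ 481.63 → 482.
Site H: 142.43 ∈ [100.92, 161.23] ↔ index [101, 150].
101 + (142.43−100.92)·(150−101)/(161.23−100.92) = 101 + 41.51·49/60.31 ≈ 134.73, so AQI = 135.
Site B 152.24: bracket 100.92–161.23 → index 101–150; slope 49/60.31, offset 51.32.
AQI = 101 + 49/60.31·51.32 ≈ 142.70 ⇒ 143.
AQIs: Site G=70, Site K=356, Site A=482, Site H=135, Site B=143. Sum = 70 + 356 + 482 + 135 + 143 = 1186.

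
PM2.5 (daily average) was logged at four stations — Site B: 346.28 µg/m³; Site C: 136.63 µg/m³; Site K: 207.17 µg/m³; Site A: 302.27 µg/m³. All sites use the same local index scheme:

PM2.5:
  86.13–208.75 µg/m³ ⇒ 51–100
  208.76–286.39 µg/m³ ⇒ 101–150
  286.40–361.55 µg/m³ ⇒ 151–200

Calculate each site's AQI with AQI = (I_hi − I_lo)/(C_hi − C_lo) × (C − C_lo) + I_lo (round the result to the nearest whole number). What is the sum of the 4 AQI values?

Site B: row 286.40–361.55 (AQI 151–200). (200−151)·(346.28−286.40)/(361.55−286.40) + 151 = 49·59.88/75.15 + 151 ≈ 190.04 → 190.
Site C: 136.63 lies in 86.13–208.75, so I_lo=51, I_hi=100, C_lo=86.13, C_hi=208.75.
(100−51)/(208.75−86.13) × (136.63−86.13) + 51 = 49/122.62 × 50.50 + 51 ≈ 71.18 → 71.
Site K: 207.17 lies in 86.13–208.75, so I_lo=51, I_hi=100, C_lo=86.13, C_hi=208.75.
(100−51)/(208.75−86.13) × (207.17−86.13) + 51 = 49/122.62 × 121.04 + 51 ≈ 99.37 → 99.
Site A 302.27: bracket 286.40–361.55 → index 151–200; slope 49/75.15, offset 15.87.
AQI = 151 + 49/75.15·15.87 ≈ 161.35 ⇒ 161.
AQIs: Site B=190, Site C=71, Site K=99, Site A=161. Sum = 190 + 71 + 99 + 161 = 521.

521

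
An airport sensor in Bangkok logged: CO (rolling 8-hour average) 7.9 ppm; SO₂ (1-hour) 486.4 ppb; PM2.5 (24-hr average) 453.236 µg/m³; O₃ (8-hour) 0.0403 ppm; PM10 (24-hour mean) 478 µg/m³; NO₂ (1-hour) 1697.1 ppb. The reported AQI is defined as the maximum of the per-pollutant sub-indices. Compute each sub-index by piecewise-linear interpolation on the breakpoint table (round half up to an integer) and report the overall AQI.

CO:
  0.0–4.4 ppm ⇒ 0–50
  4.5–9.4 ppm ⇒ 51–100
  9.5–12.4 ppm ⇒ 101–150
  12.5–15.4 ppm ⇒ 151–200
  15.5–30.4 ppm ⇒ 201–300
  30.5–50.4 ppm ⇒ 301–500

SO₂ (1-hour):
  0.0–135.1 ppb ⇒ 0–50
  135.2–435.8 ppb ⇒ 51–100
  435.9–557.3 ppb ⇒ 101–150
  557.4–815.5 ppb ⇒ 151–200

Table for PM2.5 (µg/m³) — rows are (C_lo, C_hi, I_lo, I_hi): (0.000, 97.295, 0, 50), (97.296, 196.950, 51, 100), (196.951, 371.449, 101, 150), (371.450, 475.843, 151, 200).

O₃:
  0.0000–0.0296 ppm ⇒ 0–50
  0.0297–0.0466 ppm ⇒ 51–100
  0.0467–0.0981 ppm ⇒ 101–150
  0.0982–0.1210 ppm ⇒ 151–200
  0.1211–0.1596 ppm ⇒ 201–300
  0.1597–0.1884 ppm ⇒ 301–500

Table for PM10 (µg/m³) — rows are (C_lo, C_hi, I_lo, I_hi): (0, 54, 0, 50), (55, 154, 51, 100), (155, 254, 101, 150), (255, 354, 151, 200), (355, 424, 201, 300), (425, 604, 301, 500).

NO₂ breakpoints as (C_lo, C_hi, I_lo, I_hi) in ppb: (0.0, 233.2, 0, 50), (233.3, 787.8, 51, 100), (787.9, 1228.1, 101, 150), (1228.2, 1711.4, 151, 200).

360

CO: 7.9 ∈ [4.5, 9.4] ↔ index [51, 100].
51 + (7.9−4.5)·(100−51)/(9.4−4.5) = 51 + 3.4·49/4.9 ≈ 85.00, so AQI = 85.
SO₂: 486.4 ∈ [435.9, 557.3] ↔ index [101, 150].
101 + (486.4−435.9)·(150−101)/(557.3−435.9) = 101 + 50.5·49/121.4 ≈ 121.38, so AQI = 121.
PM2.5: 453.236 ∈ [371.450, 475.843] ↔ index [151, 200].
151 + (453.236−371.450)·(200−151)/(475.843−371.450) = 151 + 81.786·49/104.393 ≈ 189.39, so AQI = 189.
O₃ 0.0403: bracket 0.0297–0.0466 → index 51–100; slope 49/0.0169, offset 0.0106.
AQI = 51 + 49/0.0169·0.0106 ≈ 81.73 ⇒ 82.
PM10 478: bracket 425–604 → index 301–500; slope 199/179, offset 53.
AQI = 301 + 199/179·53 ≈ 359.92 ⇒ 360.
NO₂: row 1228.2–1711.4 (AQI 151–200). (200−151)·(1697.1−1228.2)/(1711.4−1228.2) + 151 = 49·468.9/483.2 + 151 ≈ 198.55 → 199.
Sub-indices: CO→85, SO₂→121, PM2.5→189, O₃→82, PM10→360, NO₂→199. Overall AQI = max = 360; dominant pollutant is PM10.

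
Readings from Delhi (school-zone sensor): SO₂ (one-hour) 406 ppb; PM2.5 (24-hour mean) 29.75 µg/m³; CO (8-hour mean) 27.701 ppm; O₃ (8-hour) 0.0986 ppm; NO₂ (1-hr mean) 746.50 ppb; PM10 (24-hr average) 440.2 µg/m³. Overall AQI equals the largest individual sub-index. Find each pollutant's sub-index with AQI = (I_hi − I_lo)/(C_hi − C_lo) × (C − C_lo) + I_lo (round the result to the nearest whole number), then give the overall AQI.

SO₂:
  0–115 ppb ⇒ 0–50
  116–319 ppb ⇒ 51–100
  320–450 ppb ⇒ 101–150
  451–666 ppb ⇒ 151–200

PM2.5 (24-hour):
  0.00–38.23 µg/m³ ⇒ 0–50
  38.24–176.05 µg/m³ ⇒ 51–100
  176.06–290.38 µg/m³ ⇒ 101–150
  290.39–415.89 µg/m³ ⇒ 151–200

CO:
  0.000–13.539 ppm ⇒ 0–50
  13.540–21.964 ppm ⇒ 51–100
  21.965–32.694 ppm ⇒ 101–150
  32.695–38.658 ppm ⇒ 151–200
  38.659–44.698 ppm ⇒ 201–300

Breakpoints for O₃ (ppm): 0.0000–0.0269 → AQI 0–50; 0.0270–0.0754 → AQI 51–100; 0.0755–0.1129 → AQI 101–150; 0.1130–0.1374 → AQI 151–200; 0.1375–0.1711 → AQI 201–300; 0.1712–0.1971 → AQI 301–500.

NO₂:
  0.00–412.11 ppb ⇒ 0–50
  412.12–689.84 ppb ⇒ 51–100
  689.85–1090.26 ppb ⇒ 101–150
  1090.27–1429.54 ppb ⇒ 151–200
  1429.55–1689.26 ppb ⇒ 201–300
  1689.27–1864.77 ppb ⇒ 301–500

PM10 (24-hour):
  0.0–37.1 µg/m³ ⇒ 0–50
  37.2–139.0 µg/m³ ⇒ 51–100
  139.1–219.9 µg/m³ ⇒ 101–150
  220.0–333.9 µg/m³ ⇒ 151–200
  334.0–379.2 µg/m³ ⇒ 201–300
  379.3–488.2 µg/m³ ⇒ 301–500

412

SO₂: 406 lies in 320–450, so I_lo=101, I_hi=150, C_lo=320, C_hi=450.
(150−101)/(450−320) × (406−320) + 101 = 49/130 × 86 + 101 ≈ 133.42 → 133.
PM2.5: 29.75 lies in 0.00–38.23, so I_lo=0, I_hi=50, C_lo=0.00, C_hi=38.23.
(50−0)/(38.23−0.00) × (29.75−0.00) + 0 = 50/38.23 × 29.75 + 0 ≈ 38.91 → 39.
CO: row 21.965–32.694 (AQI 101–150). (150−101)·(27.701−21.965)/(32.694−21.965) + 101 = 49·5.736/10.729 + 101 ≈ 127.20 → 127.
O₃: 0.0986 lies in 0.0755–0.1129, so I_lo=101, I_hi=150, C_lo=0.0755, C_hi=0.1129.
(150−101)/(0.1129−0.0755) × (0.0986−0.0755) + 101 = 49/0.0374 × 0.0231 + 101 ≈ 131.26 → 131.
NO₂ 746.50: bracket 689.85–1090.26 → index 101–150; slope 49/400.41, offset 56.65.
AQI = 101 + 49/400.41·56.65 ≈ 107.93 ⇒ 108.
PM10: row 379.3–488.2 (AQI 301–500). (500−301)·(440.2−379.3)/(488.2−379.3) + 301 = 199·60.9/108.9 + 301 ≈ 412.29 → 412.
Sub-indices: SO₂→133, PM2.5→39, CO→127, O₃→131, NO₂→108, PM10→412. Overall AQI = max = 412; dominant pollutant is PM10.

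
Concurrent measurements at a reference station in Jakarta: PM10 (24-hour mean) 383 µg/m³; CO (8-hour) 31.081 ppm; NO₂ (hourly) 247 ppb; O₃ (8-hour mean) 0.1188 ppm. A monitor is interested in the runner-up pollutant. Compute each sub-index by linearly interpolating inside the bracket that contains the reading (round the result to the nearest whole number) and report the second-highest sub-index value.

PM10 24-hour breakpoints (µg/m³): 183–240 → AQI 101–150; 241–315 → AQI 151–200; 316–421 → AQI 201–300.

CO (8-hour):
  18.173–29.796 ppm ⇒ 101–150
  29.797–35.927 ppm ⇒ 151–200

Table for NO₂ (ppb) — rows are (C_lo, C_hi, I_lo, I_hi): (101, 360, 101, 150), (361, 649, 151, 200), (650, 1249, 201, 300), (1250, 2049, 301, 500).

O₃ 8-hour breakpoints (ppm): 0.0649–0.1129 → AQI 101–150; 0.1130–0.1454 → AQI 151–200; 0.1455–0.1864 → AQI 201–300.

161

PM10: row 316–421 (AQI 201–300). (300−201)·(383−316)/(421−316) + 201 = 99·67/105 + 201 ≈ 264.17 → 264.
CO: 31.081 lies in 29.797–35.927, so I_lo=151, I_hi=200, C_lo=29.797, C_hi=35.927.
(200−151)/(35.927−29.797) × (31.081−29.797) + 151 = 49/6.130 × 1.284 + 151 ≈ 161.26 → 161.
NO₂: 247 lies in 101–360, so I_lo=101, I_hi=150, C_lo=101, C_hi=360.
(150−101)/(360−101) × (247−101) + 101 = 49/259 × 146 + 101 ≈ 128.62 → 129.
O₃: 0.1188 lies in 0.1130–0.1454, so I_lo=151, I_hi=200, C_lo=0.1130, C_hi=0.1454.
(200−151)/(0.1454−0.1130) × (0.1188−0.1130) + 151 = 49/0.0324 × 0.0058 + 151 ≈ 159.77 → 160.
Sub-indices: PM10→264, CO→161, NO₂→129, O₃→160. Ranked high→low: 264, 161, 160, 129. Second-highest sub-index = 161.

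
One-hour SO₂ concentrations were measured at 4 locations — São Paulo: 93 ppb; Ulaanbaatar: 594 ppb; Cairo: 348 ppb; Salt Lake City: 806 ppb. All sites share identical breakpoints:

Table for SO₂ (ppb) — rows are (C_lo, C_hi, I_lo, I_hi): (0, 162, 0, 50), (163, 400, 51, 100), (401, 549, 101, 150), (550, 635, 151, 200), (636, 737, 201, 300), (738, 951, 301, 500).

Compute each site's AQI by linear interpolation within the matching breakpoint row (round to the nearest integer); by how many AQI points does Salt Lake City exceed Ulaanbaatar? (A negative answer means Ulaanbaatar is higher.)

189

São Paulo: 93 lies in 0–162, so I_lo=0, I_hi=50, C_lo=0, C_hi=162.
(50−0)/(162−0) × (93−0) + 0 = 50/162 × 93 + 0 ≈ 28.70 → 29.
Ulaanbaatar 594: bracket 550–635 → index 151–200; slope 49/85, offset 44.
AQI = 151 + 49/85·44 ≈ 176.36 ⇒ 176.
Cairo: 348 ∈ [163, 400] ↔ index [51, 100].
51 + (348−163)·(100−51)/(400−163) = 51 + 185·49/237 ≈ 89.25, so AQI = 89.
Salt Lake City: 806 lies in 738–951, so I_lo=301, I_hi=500, C_lo=738, C_hi=951.
(500−301)/(951−738) × (806−738) + 301 = 199/213 × 68 + 301 ≈ 364.53 → 365.
AQIs: São Paulo=29, Ulaanbaatar=176, Cairo=89, Salt Lake City=365. Salt Lake City (365) − Ulaanbaatar (176) = 189.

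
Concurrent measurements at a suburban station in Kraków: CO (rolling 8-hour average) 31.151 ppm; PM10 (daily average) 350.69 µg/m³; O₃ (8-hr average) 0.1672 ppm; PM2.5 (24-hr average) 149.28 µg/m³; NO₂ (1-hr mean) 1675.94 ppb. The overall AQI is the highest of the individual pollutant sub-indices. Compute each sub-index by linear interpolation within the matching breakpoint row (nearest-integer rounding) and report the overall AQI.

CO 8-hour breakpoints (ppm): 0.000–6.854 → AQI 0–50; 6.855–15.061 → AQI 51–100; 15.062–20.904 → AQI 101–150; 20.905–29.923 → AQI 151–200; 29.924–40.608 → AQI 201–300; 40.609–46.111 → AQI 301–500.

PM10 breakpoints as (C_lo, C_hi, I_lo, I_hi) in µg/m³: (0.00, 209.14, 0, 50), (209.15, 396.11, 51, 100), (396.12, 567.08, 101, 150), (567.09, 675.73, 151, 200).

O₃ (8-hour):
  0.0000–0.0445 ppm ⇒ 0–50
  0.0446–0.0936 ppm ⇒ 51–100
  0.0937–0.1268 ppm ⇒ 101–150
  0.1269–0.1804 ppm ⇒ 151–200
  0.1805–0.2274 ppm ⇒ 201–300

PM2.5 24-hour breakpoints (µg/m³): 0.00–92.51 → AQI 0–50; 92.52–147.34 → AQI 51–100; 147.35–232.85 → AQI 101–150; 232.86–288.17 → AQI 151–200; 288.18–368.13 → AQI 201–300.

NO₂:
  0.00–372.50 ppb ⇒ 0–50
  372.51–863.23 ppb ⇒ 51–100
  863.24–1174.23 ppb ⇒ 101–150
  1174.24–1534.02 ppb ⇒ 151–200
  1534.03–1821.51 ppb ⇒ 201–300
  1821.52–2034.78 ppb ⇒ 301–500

250

CO 31.151: bracket 29.924–40.608 → index 201–300; slope 99/10.684, offset 1.227.
AQI = 201 + 99/10.684·1.227 ≈ 212.37 ⇒ 212.
PM10 350.69: bracket 209.15–396.11 → index 51–100; slope 49/186.96, offset 141.54.
AQI = 51 + 49/186.96·141.54 ≈ 88.10 ⇒ 88.
O₃: row 0.1269–0.1804 (AQI 151–200). (200−151)·(0.1672−0.1269)/(0.1804−0.1269) + 151 = 49·0.0403/0.0535 + 151 ≈ 187.91 → 188.
PM2.5: 149.28 ∈ [147.35, 232.85] ↔ index [101, 150].
101 + (149.28−147.35)·(150−101)/(232.85−147.35) = 101 + 1.93·49/85.50 ≈ 102.11, so AQI = 102.
NO₂: 1675.94 lies in 1534.03–1821.51, so I_lo=201, I_hi=300, C_lo=1534.03, C_hi=1821.51.
(300−201)/(1821.51−1534.03) × (1675.94−1534.03) + 201 = 99/287.48 × 141.91 + 201 ≈ 249.87 → 250.
Sub-indices: CO→212, PM10→88, O₃→188, PM2.5→102, NO₂→250. Overall AQI = max = 250; dominant pollutant is NO₂.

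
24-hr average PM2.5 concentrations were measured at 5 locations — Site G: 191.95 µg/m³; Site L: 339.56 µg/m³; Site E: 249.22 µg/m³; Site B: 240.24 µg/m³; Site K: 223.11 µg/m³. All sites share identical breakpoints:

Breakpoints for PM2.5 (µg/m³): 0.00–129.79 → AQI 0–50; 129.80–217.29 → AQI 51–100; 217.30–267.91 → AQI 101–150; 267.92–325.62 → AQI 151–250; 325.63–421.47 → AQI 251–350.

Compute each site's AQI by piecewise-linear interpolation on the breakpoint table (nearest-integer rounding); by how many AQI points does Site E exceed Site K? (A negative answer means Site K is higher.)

25

Site G: 191.95 lies in 129.80–217.29, so I_lo=51, I_hi=100, C_lo=129.80, C_hi=217.29.
(100−51)/(217.29−129.80) × (191.95−129.80) + 51 = 49/87.49 × 62.15 + 51 ≈ 85.81 → 86.
Site L: 339.56 lies in 325.63–421.47, so I_lo=251, I_hi=350, C_lo=325.63, C_hi=421.47.
(350−251)/(421.47−325.63) × (339.56−325.63) + 251 = 99/95.84 × 13.93 + 251 ≈ 265.39 → 265.
Site E 249.22: bracket 217.30–267.91 → index 101–150; slope 49/50.61, offset 31.92.
AQI = 101 + 49/50.61·31.92 ≈ 131.90 ⇒ 132.
Site B: 240.24 ∈ [217.30, 267.91] ↔ index [101, 150].
101 + (240.24−217.30)·(150−101)/(267.91−217.30) = 101 + 22.94·49/50.61 ≈ 123.21, so AQI = 123.
Site K: 223.11 lies in 217.30–267.91, so I_lo=101, I_hi=150, C_lo=217.30, C_hi=267.91.
(150−101)/(267.91−217.30) × (223.11−217.30) + 101 = 49/50.61 × 5.81 + 101 ≈ 106.63 → 107.
AQIs: Site G=86, Site L=265, Site E=132, Site B=123, Site K=107. Site E (132) − Site K (107) = 25.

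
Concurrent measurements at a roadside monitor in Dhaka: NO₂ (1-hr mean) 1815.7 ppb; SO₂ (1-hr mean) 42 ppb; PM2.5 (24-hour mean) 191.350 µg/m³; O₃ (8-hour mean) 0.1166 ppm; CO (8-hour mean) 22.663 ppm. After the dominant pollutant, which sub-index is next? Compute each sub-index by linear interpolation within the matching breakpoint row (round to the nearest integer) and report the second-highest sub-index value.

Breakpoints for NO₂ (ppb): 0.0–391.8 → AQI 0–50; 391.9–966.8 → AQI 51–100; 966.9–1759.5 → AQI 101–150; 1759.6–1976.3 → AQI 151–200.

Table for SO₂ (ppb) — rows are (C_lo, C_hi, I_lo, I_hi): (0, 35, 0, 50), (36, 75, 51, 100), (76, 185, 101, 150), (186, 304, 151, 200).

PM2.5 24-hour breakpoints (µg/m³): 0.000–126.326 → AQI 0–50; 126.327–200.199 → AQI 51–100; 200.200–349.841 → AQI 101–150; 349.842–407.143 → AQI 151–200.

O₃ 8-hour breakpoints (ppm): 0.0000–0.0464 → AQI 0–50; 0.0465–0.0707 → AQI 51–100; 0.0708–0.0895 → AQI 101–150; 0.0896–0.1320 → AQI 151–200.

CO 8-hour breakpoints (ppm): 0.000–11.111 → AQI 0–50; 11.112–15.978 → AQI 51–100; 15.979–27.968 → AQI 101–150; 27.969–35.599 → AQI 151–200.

164

NO₂ 1815.7: bracket 1759.6–1976.3 → index 151–200; slope 49/216.7, offset 56.1.
AQI = 151 + 49/216.7·56.1 ≈ 163.69 ⇒ 164.
SO₂: row 36–75 (AQI 51–100). (100−51)·(42−36)/(75−36) + 51 = 49·6/39 + 51 ≈ 58.54 → 59.
PM2.5 191.350: bracket 126.327–200.199 → index 51–100; slope 49/73.872, offset 65.023.
AQI = 51 + 49/73.872·65.023 ≈ 94.13 ⇒ 94.
O₃: 0.1166 ∈ [0.0896, 0.1320] ↔ index [151, 200].
151 + (0.1166−0.0896)·(200−151)/(0.1320−0.0896) = 151 + 0.0270·49/0.0424 ≈ 182.20, so AQI = 182.
CO: 22.663 lies in 15.979–27.968, so I_lo=101, I_hi=150, C_lo=15.979, C_hi=27.968.
(150−101)/(27.968−15.979) × (22.663−15.979) + 101 = 49/11.989 × 6.684 + 101 ≈ 128.32 → 128.
Sub-indices: NO₂→164, SO₂→59, PM2.5→94, O₃→182, CO→128. Ranked high→low: 182, 164, 128, 94, 59. Second-highest sub-index = 164.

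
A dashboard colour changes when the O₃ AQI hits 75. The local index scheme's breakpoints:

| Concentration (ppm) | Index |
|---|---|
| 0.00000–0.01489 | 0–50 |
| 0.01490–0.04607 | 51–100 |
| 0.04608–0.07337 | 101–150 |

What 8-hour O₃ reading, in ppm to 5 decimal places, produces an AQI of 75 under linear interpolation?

0.03017

AQI 75 lies in the 51–100 band, which corresponds to 0.01490–0.04607 ppm.
C = 0.01490 + (75−51)×(0.04607−0.01490)/(100−51) = 0.01490 + 24×0.03117/49 ≈ 0.0301669 ppm → 0.03017 ppm to 5 dp.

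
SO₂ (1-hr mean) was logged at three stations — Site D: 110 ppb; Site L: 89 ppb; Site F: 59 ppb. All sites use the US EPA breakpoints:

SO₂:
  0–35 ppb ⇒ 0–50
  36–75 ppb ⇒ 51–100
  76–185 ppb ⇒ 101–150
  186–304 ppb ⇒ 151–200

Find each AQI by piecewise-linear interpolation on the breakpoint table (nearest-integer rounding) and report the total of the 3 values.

303

Site D 110: bracket 76–185 → index 101–150; slope 49/109, offset 34.
AQI = 101 + 49/109·34 ≈ 116.28 ⇒ 116.
Site L: 89 lies in 76–185, so I_lo=101, I_hi=150, C_lo=76, C_hi=185.
(150−101)/(185−76) × (89−76) + 101 = 49/109 × 13 + 101 ≈ 106.84 → 107.
Site F: row 36–75 (AQI 51–100). (100−51)·(59−36)/(75−36) + 51 = 49·23/39 + 51 ≈ 79.90 → 80.
AQIs: Site D=116, Site L=107, Site F=80. Sum = 116 + 107 + 80 = 303.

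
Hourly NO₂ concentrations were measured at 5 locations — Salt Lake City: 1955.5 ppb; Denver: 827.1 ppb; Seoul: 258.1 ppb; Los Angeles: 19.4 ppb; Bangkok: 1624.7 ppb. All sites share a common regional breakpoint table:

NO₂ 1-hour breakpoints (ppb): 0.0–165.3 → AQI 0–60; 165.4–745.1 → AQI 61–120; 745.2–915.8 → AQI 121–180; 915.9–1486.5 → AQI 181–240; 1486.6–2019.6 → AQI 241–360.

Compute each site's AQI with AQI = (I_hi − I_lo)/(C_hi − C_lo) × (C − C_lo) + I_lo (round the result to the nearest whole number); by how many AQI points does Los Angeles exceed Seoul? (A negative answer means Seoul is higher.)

-63

Salt Lake City: 1955.5 ∈ [1486.6, 2019.6] ↔ index [241, 360].
241 + (1955.5−1486.6)·(360−241)/(2019.6−1486.6) = 241 + 468.9·119/533.0 ≈ 345.69, so AQI = 346.
Denver 827.1: bracket 745.2–915.8 → index 121–180; slope 59/170.6, offset 81.9.
AQI = 121 + 59/170.6·81.9 ≈ 149.32 ⇒ 149.
Seoul: 258.1 lies in 165.4–745.1, so I_lo=61, I_hi=120, C_lo=165.4, C_hi=745.1.
(120−61)/(745.1−165.4) × (258.1−165.4) + 61 = 59/579.7 × 92.7 + 61 ≈ 70.43 → 70.
Los Angeles 19.4: bracket 0.0–165.3 → index 0–60; slope 60/165.3, offset 19.4.
AQI = 0 + 60/165.3·19.4 ≈ 7.04 ⇒ 7.
Bangkok 1624.7: bracket 1486.6–2019.6 → index 241–360; slope 119/533.0, offset 138.1.
AQI = 241 + 119/533.0·138.1 ≈ 271.83 ⇒ 272.
AQIs: Salt Lake City=346, Denver=149, Seoul=70, Los Angeles=7, Bangkok=272. Los Angeles (7) − Seoul (70) = -63.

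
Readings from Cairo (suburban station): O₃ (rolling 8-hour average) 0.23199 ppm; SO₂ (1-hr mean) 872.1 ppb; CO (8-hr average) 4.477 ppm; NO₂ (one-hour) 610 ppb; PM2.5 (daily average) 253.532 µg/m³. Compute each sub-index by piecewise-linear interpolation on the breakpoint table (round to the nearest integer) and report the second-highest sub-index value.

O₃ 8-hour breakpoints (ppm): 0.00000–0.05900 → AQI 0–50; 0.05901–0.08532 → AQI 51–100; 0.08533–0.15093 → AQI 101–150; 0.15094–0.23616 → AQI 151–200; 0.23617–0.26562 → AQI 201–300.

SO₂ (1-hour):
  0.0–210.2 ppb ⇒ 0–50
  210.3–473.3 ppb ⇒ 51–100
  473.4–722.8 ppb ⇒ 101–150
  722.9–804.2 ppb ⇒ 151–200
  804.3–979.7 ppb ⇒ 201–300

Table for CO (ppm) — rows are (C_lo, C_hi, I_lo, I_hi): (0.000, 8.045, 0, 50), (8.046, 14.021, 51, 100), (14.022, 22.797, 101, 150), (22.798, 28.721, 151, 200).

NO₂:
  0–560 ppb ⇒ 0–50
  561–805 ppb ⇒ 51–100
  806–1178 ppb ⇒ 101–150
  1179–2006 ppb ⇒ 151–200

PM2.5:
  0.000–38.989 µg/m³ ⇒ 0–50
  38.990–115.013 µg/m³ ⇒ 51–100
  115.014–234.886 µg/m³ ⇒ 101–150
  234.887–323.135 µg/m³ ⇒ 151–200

O₃: 0.23199 ∈ [0.15094, 0.23616] ↔ index [151, 200].
151 + (0.23199−0.15094)·(200−151)/(0.23616−0.15094) = 151 + 0.08105·49/0.08522 ≈ 197.60, so AQI = 198.
SO₂: 872.1 lies in 804.3–979.7, so I_lo=201, I_hi=300, C_lo=804.3, C_hi=979.7.
(300−201)/(979.7−804.3) × (872.1−804.3) + 201 = 99/175.4 × 67.8 + 201 ≈ 239.27 → 239.
CO: 4.477 lies in 0.000–8.045, so I_lo=0, I_hi=50, C_lo=0.000, C_hi=8.045.
(50−0)/(8.045−0.000) × (4.477−0.000) + 0 = 50/8.045 × 4.477 + 0 ≈ 27.82 → 28.
NO₂: 610 ∈ [561, 805] ↔ index [51, 100].
51 + (610−561)·(100−51)/(805−561) = 51 + 49·49/244 ≈ 60.84, so AQI = 61.
PM2.5 253.532: bracket 234.887–323.135 → index 151–200; slope 49/88.248, offset 18.645.
AQI = 151 + 49/88.248·18.645 ≈ 161.35 ⇒ 161.
Sub-indices: O₃→198, SO₂→239, CO→28, NO₂→61, PM2.5→161. Ranked high→low: 239, 198, 161, 61, 28. Second-highest sub-index = 198.

198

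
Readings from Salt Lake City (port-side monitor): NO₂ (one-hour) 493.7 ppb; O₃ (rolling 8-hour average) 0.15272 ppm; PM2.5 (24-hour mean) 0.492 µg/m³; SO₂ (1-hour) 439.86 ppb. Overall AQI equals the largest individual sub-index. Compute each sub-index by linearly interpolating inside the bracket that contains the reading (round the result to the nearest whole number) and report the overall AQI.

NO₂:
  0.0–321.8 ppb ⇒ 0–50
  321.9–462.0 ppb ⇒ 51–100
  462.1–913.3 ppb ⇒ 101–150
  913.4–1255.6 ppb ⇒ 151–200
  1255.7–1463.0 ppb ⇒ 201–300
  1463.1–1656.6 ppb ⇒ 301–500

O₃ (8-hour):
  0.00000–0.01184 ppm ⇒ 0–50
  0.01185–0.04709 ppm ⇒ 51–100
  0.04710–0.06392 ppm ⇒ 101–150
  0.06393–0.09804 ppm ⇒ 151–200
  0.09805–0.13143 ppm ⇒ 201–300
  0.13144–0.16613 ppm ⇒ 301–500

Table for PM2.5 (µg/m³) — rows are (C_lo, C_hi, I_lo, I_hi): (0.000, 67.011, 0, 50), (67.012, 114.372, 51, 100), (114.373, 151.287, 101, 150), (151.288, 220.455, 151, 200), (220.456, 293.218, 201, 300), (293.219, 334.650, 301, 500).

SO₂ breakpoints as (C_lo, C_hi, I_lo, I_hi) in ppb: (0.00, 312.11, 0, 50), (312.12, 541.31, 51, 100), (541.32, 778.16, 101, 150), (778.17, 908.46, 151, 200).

NO₂: 493.7 ∈ [462.1, 913.3] ↔ index [101, 150].
101 + (493.7−462.1)·(150−101)/(913.3−462.1) = 101 + 31.6·49/451.2 ≈ 104.43, so AQI = 104.
O₃ 0.15272: bracket 0.13144–0.16613 → index 301–500; slope 199/0.03469, offset 0.02128.
AQI = 301 + 199/0.03469·0.02128 ≈ 423.07 ⇒ 423.
PM2.5 0.492: bracket 0.000–67.011 → index 0–50; slope 50/67.011, offset 0.492.
AQI = 0 + 50/67.011·0.492 ≈ 0.37 ⇒ 0.
SO₂: 439.86 ∈ [312.12, 541.31] ↔ index [51, 100].
51 + (439.86−312.12)·(100−51)/(541.31−312.12) = 51 + 127.74·49/229.19 ≈ 78.31, so AQI = 78.
Sub-indices: NO₂→104, O₃→423, PM2.5→0, SO₂→78. Overall AQI = max = 423; dominant pollutant is O₃.

423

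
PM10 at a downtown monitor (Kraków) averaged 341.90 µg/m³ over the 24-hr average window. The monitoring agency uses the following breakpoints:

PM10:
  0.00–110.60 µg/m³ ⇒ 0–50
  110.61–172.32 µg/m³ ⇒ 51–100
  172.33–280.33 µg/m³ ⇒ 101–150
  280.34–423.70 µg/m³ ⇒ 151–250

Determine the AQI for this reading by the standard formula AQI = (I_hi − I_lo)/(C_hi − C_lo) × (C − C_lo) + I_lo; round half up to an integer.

PM10: 341.90 lies in 280.34–423.70, so I_lo=151, I_hi=250, C_lo=280.34, C_hi=423.70.
(250−151)/(423.70−280.34) × (341.90−280.34) + 151 = 99/143.36 × 61.56 + 151 ≈ 193.51 → 194.

194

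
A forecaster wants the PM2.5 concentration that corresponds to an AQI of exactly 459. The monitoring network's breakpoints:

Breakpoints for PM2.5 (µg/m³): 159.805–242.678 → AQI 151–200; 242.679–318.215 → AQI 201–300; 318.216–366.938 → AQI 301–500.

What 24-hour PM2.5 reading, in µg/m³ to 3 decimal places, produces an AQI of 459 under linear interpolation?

AQI 459 lies in the 301–500 band, which corresponds to 318.216–366.938 µg/m³.
C = 318.216 + (459−301)×(366.938−318.216)/(500−301) = 318.216 + 158×48.722/199 ≈ 356.89980 µg/m³ → 356.900 µg/m³ to 3 dp.

356.900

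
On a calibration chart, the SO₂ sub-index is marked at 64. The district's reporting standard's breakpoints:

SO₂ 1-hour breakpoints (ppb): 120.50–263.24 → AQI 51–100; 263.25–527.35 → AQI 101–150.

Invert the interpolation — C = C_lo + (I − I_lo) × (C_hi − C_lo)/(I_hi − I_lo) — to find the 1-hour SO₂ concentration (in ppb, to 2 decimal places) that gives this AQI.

158.37

AQI 64 lies in the 51–100 band, which corresponds to 120.50–263.24 ppb.
C = 120.50 + (64−51)×(263.24−120.50)/(100−51) = 120.50 + 13×142.74/49 ≈ 158.3698 ppb → 158.37 ppb to 2 dp.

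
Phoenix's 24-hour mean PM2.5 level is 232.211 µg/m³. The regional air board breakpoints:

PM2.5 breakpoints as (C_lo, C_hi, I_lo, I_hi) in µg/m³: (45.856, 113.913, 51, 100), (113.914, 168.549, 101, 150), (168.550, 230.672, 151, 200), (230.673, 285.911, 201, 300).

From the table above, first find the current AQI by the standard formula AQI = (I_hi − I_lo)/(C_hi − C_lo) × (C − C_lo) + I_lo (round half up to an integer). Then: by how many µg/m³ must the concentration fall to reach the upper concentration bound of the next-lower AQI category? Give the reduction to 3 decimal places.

1.539

PM2.5: row 230.673–285.911 (AQI 201–300). (300−201)·(232.211−230.673)/(285.911−230.673) + 201 = 99·1.538/55.238 + 201 ≈ 203.76 → 204.
Current AQI 204 is in the Very Unhealthy range (201–300). The next-lower category tops out at AQI 200, whose upper concentration bound is 230.672 µg/m³.
Reduction needed = 232.211 − 230.672 = 1.539 µg/m³.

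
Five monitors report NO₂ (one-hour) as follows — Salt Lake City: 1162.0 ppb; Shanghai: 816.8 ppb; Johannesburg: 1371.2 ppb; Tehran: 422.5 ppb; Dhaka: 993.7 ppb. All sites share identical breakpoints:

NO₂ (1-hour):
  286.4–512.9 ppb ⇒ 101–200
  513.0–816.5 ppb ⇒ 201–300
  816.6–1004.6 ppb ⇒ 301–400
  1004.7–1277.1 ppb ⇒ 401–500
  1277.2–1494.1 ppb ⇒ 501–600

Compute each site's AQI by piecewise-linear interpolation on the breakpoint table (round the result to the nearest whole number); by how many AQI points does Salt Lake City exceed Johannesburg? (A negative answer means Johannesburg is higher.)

-86

Salt Lake City: 1162.0 lies in 1004.7–1277.1, so I_lo=401, I_hi=500, C_lo=1004.7, C_hi=1277.1.
(500−401)/(1277.1−1004.7) × (1162.0−1004.7) + 401 = 99/272.4 × 157.3 + 401 ≈ 458.17 → 458.
Shanghai 816.8: bracket 816.6–1004.6 → index 301–400; slope 99/188.0, offset 0.2.
AQI = 301 + 99/188.0·0.2 ≈ 301.11 ⇒ 301.
Johannesburg: 1371.2 lies in 1277.2–1494.1, so I_lo=501, I_hi=600, C_lo=1277.2, C_hi=1494.1.
(600−501)/(1494.1−1277.2) × (1371.2−1277.2) + 501 = 99/216.9 × 94.0 + 501 ≈ 543.90 → 544.
Tehran 422.5: bracket 286.4–512.9 → index 101–200; slope 99/226.5, offset 136.1.
AQI = 101 + 99/226.5·136.1 ≈ 160.49 ⇒ 160.
Dhaka 993.7: bracket 816.6–1004.6 → index 301–400; slope 99/188.0, offset 177.1.
AQI = 301 + 99/188.0·177.1 ≈ 394.26 ⇒ 394.
AQIs: Salt Lake City=458, Shanghai=301, Johannesburg=544, Tehran=160, Dhaka=394. Salt Lake City (458) − Johannesburg (544) = -86.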